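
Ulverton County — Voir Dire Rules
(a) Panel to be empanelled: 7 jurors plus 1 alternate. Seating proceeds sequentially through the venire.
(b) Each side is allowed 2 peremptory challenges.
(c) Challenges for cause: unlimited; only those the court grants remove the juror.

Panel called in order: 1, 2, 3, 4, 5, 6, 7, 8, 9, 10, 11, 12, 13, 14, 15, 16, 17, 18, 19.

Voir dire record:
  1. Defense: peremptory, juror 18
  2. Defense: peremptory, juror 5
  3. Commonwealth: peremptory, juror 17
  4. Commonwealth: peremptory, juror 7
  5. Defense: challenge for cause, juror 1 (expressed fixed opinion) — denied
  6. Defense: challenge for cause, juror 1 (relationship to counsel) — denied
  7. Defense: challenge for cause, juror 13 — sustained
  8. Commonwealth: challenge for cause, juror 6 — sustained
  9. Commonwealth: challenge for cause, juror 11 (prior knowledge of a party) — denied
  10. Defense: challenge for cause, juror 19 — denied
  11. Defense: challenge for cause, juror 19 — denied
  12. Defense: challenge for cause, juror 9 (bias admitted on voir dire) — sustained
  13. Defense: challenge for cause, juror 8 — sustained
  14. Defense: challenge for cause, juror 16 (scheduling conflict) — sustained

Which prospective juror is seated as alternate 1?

14

Removed: #5, #6, #7, #8, #9, #13, #16, #17, #18. (#1, #11, #19 stay — for-cause denied.)
Seating in order: seats 1–7 → #1, #2, #3, #4, #10, #11, #12; alternates → #14.
So alternate 1 is #14.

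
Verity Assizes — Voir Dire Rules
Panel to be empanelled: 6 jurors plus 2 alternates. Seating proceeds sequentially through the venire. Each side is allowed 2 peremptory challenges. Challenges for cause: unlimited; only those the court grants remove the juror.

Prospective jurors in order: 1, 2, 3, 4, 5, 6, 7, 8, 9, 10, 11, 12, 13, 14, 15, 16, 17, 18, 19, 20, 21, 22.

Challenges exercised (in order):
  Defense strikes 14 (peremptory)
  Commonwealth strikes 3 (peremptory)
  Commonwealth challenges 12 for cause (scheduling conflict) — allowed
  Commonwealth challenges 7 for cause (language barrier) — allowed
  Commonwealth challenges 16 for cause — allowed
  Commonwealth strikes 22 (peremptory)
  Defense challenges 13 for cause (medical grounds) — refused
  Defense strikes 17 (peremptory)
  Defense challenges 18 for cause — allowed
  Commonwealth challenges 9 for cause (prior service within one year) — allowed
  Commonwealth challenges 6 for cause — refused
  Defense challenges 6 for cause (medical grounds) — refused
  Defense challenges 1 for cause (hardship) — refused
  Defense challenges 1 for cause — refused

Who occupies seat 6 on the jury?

8

Removed: #3, #7, #9, #12, #14, #16, #17, #18, #22. (#1, #6, #13 stay — for-cause denied.)
Seating in order: seats 1–6 → #1, #2, #4, #5, #6, #8; alternates → #10, #11.
So seat 6 is #8.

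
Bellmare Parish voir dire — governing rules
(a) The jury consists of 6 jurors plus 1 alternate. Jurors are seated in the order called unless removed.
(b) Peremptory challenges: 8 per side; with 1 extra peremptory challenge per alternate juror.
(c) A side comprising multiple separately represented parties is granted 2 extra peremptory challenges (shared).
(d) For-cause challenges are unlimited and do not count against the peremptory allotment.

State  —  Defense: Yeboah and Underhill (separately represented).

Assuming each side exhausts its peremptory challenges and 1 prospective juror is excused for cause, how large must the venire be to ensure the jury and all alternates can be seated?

28

Seats to fill: 6 + 1 alternates = 7.
Peremptories — State: 8 + 1×1 = 9; Defense: 8 + 1×1 + 2 = 11; total 20.
For-cause removals: 1.
Minimum venire: 7 + 20 + 1 = 28.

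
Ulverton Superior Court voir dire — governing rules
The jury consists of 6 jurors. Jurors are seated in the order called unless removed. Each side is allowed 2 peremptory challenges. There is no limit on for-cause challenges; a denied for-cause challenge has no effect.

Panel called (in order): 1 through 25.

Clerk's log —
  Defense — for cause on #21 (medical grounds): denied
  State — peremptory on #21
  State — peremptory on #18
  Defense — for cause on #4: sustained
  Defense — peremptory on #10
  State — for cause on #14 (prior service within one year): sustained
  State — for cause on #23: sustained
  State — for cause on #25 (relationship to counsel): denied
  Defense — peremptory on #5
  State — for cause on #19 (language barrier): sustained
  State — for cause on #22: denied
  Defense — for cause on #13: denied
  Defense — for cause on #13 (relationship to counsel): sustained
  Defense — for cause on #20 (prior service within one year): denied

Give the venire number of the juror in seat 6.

Removed: #4, #5, #10, #13, #14, #18, #19, #21, #23. (#20, #22, #25 stay — for-cause denied.)
Filling seats in venire order through position 6: #1, #2, #3, #6, #7, #8.
So seat 6 is #8.

8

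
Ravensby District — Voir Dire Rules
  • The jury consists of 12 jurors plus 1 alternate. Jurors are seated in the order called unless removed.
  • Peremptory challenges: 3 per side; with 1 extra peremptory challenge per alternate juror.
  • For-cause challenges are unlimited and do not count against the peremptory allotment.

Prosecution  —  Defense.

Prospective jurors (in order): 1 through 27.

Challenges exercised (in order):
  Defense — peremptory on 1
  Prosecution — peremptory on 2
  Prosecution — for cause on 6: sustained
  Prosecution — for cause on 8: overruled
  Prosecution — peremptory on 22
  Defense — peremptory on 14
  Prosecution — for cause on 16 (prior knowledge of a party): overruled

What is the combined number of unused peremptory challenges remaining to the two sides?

4

Prosecution allotment: 3 base + 1 × 1 alternate = 4. Defense allotment: 3 base + 1 × 1 alternate = 4.
Prosecution peremptories used: #2, #22 — 2 (for-cause on #6, #8, #16 don't count).
Defense peremptories used: #1, #14 — 2.
Remaining: (4 − 2) + (4 − 2) = 4.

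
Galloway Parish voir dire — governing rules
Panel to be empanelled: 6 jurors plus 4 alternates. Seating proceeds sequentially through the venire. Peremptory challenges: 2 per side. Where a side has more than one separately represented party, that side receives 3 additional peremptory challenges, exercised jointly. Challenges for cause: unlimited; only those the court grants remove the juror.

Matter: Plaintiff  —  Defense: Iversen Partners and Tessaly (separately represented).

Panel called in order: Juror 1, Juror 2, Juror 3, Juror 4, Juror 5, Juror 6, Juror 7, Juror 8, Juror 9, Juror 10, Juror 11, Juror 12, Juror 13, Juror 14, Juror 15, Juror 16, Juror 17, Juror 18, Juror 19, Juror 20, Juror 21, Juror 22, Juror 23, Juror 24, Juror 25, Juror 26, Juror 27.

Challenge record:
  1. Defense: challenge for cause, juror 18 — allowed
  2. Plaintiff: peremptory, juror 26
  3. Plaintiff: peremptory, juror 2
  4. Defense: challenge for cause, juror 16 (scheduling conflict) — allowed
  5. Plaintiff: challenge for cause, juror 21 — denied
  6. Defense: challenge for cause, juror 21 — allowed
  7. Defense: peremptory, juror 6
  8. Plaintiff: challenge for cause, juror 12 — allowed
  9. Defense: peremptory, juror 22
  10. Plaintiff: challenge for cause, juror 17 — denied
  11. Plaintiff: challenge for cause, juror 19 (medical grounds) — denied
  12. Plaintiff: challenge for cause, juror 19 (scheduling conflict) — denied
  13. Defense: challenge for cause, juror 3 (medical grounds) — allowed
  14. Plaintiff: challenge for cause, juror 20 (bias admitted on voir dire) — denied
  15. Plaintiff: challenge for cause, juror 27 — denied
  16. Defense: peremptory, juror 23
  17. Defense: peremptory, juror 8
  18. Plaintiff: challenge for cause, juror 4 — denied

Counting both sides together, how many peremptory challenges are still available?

Plaintiff allotment: 2. Defense allotment: 2 base + 3 multi-party = 5.
Plaintiff peremptories used: #26, #2 — 2 (for-cause on #21, #12, #17, #19, #19, #20, #27, #4 don't count).
Defense peremptories used: #6, #22, #23, #8 — 4 (for-cause on #18, #16, #21, #3 don't count).
Remaining: (2 − 2) + (5 − 4) = 1.

1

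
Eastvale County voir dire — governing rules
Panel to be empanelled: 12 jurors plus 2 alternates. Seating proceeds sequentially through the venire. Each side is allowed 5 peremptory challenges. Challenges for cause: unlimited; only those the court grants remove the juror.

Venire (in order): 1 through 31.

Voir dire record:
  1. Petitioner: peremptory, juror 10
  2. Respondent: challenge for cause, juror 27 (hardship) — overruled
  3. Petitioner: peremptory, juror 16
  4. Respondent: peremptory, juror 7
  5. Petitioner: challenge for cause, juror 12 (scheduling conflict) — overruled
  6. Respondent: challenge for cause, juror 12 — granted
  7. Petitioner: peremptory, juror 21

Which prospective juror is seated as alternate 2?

Removed: #7, #10, #12, #16, #21. (#27 stays — for-cause denied.)
Seating in order: seats 1–12 → #1, #2, #3, #4, #5, #6, #8, #9, #11, #13, #14, #15; alternates → #17, #18.
So alternate 2 is #18.

18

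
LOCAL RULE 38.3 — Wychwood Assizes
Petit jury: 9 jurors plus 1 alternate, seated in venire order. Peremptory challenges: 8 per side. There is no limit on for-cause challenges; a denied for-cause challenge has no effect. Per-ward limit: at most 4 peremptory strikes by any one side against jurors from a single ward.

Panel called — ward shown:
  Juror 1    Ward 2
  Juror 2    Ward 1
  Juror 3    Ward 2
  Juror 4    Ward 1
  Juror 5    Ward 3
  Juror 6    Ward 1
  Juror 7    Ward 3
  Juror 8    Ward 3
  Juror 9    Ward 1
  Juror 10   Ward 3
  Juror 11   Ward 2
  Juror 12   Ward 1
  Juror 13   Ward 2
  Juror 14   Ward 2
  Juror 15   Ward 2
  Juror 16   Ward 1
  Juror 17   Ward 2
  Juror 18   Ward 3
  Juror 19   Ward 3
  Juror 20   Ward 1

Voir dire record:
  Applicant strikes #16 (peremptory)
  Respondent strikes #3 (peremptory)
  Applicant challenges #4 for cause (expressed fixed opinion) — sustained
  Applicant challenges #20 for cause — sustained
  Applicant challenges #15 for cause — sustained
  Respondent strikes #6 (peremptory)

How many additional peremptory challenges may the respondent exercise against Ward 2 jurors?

Respondent peremptories so far: #3, #6 — 2 of 8 used, 6 left overall.
Against Ward 2: #3 — 1 used; per-ward cap 4 leaves 3.
Binding limit: min(6, 3) = 3.

3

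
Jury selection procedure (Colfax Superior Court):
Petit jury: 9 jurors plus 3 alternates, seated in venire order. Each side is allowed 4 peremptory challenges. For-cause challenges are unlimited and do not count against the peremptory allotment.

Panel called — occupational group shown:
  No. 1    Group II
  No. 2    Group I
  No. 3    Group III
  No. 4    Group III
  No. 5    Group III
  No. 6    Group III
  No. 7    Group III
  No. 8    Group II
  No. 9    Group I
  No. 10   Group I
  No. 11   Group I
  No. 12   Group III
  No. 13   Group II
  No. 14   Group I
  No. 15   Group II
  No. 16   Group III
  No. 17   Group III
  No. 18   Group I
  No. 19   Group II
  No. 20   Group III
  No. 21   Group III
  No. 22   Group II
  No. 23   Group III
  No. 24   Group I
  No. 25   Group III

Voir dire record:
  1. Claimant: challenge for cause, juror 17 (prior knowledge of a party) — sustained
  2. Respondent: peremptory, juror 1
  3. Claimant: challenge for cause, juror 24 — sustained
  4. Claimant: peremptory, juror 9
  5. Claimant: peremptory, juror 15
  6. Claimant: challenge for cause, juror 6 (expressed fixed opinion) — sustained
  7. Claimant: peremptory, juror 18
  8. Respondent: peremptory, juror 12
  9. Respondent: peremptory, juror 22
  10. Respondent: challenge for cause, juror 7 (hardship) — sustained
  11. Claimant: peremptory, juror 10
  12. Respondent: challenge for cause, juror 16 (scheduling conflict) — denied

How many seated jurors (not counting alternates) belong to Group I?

Removed: #1, #6, #7, #9, #10, #12, #15, #17, #18, #22, #24.
Seated jurors 1–9: #2, #3, #4, #5, #8, #11, #13, #14, #16 (alternates #19, #20, #21 not counted).
Of those, in Group I: #2, #11, #14 → 3.

3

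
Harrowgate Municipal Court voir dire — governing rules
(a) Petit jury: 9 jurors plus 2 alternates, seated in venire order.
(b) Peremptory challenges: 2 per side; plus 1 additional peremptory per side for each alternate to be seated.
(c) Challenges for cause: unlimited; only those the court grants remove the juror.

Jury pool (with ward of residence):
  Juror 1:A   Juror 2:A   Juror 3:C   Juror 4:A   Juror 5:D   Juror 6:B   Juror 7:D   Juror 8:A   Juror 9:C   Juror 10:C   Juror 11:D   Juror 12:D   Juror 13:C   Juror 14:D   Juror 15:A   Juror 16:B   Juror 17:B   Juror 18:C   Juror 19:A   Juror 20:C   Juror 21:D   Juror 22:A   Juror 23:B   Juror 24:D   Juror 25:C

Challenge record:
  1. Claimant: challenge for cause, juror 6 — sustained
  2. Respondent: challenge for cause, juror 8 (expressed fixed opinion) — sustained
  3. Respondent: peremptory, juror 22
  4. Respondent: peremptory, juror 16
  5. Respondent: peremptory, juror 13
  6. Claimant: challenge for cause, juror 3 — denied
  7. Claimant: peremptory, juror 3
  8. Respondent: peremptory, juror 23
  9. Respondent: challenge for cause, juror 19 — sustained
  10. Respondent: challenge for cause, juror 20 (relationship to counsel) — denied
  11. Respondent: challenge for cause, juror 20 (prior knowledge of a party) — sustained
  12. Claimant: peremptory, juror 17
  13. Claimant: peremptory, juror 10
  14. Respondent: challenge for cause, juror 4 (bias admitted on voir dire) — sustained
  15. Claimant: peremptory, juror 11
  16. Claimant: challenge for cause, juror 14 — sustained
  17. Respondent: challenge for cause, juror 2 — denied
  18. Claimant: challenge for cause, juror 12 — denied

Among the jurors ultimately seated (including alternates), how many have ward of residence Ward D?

5

Removed: #3, #4, #6, #8, #10, #11, #13, #14, #16, #17, #19, #20, #22, #23.
Seated (11 incl. alternates): #1, #2, #5, #7, #9, #12, #15, #18, #21, #24, #25.
Of those, in Ward D: #5, #7, #12, #21, #24 → 5.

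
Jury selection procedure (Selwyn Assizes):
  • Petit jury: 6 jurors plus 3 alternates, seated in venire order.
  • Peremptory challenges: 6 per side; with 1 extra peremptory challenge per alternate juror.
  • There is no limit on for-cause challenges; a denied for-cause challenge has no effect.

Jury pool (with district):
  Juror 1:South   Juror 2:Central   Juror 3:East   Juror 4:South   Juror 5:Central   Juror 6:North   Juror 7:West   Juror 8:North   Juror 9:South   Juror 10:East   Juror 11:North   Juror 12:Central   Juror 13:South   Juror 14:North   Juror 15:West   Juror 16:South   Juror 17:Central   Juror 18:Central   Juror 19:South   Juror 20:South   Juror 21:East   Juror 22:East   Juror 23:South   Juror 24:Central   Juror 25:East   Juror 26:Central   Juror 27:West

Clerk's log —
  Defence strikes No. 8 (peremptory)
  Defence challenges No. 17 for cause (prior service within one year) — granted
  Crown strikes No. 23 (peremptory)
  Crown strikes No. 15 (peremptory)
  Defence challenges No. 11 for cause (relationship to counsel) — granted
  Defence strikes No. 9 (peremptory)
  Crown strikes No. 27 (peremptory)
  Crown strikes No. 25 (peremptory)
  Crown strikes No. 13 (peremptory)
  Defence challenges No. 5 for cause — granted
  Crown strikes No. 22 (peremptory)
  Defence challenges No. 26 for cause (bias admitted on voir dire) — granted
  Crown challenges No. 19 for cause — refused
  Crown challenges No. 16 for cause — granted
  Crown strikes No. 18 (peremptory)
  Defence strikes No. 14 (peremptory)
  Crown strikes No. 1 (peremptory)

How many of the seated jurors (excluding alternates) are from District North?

Removed: #1, #5, #8, #9, #11, #13, #14, #15, #16, #17, #18, #22, #23, #25, #26, #27.
Seated jurors 1–6: #2, #3, #4, #6, #7, #10 (alternates #12, #19, #20 not counted).
Of those, in District North: #6 → 1.

1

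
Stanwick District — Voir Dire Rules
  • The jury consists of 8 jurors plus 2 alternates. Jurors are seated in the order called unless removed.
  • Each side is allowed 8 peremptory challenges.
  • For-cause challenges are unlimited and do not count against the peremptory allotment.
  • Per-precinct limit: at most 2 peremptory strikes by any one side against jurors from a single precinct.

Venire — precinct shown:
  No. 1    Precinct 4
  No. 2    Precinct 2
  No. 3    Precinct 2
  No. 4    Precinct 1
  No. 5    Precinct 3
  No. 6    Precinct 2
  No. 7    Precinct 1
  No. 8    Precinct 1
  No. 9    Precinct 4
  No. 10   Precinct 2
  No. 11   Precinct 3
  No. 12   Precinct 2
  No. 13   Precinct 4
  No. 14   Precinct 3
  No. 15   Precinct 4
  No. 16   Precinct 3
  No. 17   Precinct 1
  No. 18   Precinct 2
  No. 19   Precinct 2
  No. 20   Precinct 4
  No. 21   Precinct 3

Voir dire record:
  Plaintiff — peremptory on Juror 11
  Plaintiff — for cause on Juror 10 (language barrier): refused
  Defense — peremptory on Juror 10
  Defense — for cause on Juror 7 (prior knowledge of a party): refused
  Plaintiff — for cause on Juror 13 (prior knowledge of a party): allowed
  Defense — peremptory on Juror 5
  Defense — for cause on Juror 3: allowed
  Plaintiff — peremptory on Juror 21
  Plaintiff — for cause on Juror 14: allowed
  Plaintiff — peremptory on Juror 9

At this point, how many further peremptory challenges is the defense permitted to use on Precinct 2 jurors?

Defense peremptories so far: #10, #5 — 2 of 8 used, 6 left overall.
Against Precinct 2: #10 — 1 used; per-precinct cap 2 leaves 1.
Binding limit: min(6, 1) = 1.

1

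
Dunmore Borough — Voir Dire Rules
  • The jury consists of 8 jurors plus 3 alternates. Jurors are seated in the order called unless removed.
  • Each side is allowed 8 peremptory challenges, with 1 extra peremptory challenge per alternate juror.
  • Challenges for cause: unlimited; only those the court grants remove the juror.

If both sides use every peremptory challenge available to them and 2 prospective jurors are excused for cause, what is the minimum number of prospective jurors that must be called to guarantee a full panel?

35

Seats to fill: 8 + 3 alternates = 11.
Peremptories: 8 + 1×3 = 11 per side × 2 sides = 22.
For-cause removals: 2.
Minimum venire: 11 + 22 + 2 = 35.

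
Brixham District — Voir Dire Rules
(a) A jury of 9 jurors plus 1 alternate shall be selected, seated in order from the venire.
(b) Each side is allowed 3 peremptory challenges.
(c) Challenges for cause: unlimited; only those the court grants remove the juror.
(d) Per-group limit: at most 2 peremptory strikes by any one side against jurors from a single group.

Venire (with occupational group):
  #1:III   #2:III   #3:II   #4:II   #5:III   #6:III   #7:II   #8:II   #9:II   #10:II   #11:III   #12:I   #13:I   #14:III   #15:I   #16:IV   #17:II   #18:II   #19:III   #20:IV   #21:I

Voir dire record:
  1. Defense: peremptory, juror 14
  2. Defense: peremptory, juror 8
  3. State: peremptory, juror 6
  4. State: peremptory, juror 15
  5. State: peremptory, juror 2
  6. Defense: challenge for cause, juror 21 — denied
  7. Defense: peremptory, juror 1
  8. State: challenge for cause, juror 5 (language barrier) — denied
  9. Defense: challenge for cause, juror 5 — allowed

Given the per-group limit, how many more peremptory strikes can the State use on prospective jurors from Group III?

0

State peremptories so far: #6, #15, #2 — 3 of 3 used, 0 left overall.
Against Group III: #6, #2 — 2 used; per-group cap 2 leaves 0.
Binding limit: min(0, 0) = 0.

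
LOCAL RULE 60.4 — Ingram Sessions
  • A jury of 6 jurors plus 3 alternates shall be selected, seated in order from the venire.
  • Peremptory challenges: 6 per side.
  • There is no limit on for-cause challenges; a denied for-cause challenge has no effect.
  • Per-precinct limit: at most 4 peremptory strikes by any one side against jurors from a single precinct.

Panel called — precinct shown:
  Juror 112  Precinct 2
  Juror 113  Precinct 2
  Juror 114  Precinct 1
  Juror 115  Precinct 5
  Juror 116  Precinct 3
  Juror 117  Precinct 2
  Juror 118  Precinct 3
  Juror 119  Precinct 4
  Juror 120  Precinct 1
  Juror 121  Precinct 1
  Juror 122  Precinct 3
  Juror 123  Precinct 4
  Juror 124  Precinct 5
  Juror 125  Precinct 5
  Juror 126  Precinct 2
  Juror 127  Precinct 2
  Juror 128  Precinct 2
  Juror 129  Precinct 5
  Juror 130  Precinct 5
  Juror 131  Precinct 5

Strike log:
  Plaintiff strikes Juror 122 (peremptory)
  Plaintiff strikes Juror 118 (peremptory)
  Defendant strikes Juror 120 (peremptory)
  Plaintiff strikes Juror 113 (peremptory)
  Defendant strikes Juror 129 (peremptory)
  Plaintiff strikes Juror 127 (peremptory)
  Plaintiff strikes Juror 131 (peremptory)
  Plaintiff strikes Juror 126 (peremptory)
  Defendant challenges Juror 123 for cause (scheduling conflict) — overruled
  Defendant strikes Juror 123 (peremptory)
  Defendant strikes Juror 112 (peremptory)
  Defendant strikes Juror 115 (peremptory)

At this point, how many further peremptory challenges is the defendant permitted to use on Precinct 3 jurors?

Defendant peremptories so far: #120, #129, #123, #112, #115 — 5 of 6 used, 1 left overall.
Against Precinct 3: none yet — per-precinct cap 4 leaves 4.
Binding limit: min(1, 4) = 1.

1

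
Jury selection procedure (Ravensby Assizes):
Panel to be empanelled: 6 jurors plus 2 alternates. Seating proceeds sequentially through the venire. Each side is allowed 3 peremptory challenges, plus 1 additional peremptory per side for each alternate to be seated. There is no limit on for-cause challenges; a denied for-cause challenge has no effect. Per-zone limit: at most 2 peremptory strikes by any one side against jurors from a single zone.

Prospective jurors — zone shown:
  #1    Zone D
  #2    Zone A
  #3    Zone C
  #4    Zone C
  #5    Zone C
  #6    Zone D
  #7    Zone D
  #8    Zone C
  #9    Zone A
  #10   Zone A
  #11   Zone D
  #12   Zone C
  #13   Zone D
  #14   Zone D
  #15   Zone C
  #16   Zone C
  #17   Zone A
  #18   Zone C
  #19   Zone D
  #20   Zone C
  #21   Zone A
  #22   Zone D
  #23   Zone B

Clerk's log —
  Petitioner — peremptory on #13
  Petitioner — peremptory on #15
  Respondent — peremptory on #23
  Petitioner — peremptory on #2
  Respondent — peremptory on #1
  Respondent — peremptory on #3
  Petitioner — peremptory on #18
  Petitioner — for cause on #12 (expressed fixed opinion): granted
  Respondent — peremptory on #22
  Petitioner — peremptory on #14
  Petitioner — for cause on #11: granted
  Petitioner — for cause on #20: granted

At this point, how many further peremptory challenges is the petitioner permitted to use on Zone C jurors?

Petitioner peremptories so far: #13, #15, #2, #18, #14 — 5 of 5 used, 0 left overall.
Against Zone C: #15, #18 — 2 used; per-zone cap 2 leaves 0.
Binding limit: min(0, 0) = 0.

0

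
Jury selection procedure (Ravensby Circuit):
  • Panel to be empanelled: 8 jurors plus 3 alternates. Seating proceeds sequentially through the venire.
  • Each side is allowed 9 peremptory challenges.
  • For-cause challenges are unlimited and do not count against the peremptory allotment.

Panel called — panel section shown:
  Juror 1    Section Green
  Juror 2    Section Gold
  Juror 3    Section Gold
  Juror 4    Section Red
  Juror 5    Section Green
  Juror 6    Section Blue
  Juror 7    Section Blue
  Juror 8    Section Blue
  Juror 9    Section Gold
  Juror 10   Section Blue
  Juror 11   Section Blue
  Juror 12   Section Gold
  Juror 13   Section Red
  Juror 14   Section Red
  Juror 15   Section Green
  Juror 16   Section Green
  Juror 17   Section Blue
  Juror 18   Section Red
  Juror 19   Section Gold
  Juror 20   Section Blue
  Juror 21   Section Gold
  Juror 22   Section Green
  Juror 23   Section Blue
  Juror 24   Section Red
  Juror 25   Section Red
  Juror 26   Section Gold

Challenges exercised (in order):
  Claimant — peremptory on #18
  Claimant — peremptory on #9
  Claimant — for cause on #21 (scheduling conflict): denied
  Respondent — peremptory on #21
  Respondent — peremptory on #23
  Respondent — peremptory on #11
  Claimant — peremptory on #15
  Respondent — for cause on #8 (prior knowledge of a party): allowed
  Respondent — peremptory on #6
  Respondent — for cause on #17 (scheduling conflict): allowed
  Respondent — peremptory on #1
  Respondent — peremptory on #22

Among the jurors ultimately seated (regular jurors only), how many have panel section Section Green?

1

Removed: #1, #6, #8, #9, #11, #15, #17, #18, #21, #22, #23.
Seated jurors 1–8: #2, #3, #4, #5, #7, #10, #12, #13 (alternates #14, #16, #19 not counted).
Of those, in Section Green: #5 → 1.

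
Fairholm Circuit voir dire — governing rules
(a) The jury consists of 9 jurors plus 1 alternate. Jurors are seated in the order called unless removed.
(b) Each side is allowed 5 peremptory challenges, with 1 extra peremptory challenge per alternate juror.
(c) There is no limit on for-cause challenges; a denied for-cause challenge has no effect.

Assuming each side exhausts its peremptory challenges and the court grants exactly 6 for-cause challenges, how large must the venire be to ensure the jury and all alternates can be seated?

Seats to fill: 9 + 1 alternates = 10.
Peremptories: 5 + 1×1 = 6 per side × 2 sides = 12.
For-cause removals: 6.
Minimum venire: 10 + 12 + 6 = 28.

28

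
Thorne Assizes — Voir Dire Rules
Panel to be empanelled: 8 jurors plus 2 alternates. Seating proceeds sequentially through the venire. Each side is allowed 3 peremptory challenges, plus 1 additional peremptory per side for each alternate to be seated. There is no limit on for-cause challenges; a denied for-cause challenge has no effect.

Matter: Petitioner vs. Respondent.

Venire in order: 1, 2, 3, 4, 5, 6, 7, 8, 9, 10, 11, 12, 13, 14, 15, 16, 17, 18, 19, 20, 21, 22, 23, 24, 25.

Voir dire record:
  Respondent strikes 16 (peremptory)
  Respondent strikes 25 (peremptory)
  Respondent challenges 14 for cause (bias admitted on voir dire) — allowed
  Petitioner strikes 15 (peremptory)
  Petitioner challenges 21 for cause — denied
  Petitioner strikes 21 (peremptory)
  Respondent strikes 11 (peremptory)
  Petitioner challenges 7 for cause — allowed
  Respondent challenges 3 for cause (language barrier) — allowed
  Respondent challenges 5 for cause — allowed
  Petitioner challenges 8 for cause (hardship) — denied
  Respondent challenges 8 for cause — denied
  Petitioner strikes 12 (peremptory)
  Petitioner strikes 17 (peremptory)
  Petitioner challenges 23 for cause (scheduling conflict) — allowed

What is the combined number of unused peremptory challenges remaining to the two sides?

Petitioner allotment: 3 base + 1 × 2 alternates = 5. Respondent allotment: 3 base + 1 × 2 alternates = 5.
Petitioner peremptories used: #15, #21, #12, #17 — 4 (for-cause on #21, #7, #8, #23 don't count).
Respondent peremptories used: #16, #25, #11 — 3 (for-cause on #14, #3, #5, #8 don't count).
Remaining: (5 − 4) + (5 − 3) = 3.

3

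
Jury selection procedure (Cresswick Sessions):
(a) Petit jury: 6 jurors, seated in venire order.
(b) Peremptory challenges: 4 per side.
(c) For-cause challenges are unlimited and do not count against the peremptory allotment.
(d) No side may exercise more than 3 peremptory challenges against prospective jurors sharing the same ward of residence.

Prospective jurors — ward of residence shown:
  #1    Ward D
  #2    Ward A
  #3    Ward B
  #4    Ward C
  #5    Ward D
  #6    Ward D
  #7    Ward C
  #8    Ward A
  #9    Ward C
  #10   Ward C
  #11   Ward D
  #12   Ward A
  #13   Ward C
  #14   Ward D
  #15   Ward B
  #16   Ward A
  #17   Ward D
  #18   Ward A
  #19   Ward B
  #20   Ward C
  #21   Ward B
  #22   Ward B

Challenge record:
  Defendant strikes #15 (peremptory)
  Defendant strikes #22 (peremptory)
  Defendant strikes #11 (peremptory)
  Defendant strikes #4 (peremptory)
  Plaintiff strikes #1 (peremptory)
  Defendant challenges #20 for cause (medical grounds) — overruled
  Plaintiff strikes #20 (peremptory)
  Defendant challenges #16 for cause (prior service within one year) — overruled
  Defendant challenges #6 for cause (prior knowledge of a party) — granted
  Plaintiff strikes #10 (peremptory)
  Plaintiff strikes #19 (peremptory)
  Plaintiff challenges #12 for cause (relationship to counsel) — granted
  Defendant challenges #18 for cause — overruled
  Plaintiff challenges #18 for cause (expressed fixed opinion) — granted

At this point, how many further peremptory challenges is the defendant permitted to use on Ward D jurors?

0

Defendant peremptories so far: #15, #22, #11, #4 — 4 of 4 used, 0 left overall.
Against Ward D: #11 — 1 used; per-ward cap 3 leaves 2.
Binding limit: min(0, 2) = 0.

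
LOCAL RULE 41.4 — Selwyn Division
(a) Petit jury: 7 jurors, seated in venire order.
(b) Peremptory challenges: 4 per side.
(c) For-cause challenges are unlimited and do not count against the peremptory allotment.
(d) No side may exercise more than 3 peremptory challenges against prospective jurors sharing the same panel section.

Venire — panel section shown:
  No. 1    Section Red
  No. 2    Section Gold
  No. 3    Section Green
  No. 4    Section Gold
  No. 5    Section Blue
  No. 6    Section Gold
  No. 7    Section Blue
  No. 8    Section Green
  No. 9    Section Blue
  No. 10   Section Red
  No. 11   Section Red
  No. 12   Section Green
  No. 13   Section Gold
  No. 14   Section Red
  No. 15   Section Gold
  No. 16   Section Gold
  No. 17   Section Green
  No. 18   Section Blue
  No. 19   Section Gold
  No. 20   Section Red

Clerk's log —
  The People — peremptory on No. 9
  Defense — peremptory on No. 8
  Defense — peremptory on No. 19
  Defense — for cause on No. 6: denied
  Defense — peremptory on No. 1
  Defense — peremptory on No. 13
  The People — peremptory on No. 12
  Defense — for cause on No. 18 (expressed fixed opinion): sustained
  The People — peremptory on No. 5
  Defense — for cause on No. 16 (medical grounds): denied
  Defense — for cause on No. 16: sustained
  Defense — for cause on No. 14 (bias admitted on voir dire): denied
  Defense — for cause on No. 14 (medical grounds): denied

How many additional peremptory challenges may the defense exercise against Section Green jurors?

0

Defense peremptories so far: #8, #19, #1, #13 — 4 of 4 used, 0 left overall.
Against Section Green: #8 — 1 used; per-section cap 3 leaves 2.
Binding limit: min(0, 2) = 0.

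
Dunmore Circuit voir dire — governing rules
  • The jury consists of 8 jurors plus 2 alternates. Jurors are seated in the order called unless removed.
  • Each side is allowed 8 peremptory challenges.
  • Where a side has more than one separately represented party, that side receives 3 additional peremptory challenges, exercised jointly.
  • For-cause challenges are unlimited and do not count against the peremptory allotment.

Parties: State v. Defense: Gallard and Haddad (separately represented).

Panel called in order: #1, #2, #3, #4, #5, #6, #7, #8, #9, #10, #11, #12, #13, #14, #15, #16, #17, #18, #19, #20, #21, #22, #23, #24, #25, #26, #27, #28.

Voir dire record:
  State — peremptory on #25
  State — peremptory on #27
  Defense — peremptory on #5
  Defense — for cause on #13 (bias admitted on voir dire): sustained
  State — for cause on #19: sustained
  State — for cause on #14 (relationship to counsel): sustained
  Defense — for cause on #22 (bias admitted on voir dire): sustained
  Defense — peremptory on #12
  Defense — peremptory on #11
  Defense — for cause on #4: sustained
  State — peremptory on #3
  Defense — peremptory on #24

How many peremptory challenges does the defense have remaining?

7

Defense allotment: 8 base + 3 multi-party = 11.
Defense peremptories used: #5, #12, #11, #24 — 4 (for-cause on #13, #22, #4 don't count).
Remaining: 11 − 4 = 7.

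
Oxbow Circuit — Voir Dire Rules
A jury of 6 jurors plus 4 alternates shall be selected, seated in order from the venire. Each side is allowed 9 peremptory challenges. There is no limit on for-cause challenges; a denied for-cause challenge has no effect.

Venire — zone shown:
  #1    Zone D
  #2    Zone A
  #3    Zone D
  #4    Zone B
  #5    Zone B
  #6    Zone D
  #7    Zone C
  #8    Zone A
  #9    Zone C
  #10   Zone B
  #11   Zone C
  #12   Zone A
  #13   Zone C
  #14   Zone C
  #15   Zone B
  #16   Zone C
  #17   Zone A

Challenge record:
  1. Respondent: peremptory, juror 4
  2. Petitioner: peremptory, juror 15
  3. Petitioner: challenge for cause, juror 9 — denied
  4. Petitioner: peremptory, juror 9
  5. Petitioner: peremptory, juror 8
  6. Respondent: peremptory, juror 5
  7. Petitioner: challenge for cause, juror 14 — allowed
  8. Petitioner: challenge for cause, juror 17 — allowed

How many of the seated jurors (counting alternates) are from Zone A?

Removed: #4, #5, #8, #9, #14, #15, #17.
Seated (10 incl. alternates): #1, #2, #3, #6, #7, #10, #11, #12, #13, #16.
Of those, in Zone A: #2, #12 → 2.

2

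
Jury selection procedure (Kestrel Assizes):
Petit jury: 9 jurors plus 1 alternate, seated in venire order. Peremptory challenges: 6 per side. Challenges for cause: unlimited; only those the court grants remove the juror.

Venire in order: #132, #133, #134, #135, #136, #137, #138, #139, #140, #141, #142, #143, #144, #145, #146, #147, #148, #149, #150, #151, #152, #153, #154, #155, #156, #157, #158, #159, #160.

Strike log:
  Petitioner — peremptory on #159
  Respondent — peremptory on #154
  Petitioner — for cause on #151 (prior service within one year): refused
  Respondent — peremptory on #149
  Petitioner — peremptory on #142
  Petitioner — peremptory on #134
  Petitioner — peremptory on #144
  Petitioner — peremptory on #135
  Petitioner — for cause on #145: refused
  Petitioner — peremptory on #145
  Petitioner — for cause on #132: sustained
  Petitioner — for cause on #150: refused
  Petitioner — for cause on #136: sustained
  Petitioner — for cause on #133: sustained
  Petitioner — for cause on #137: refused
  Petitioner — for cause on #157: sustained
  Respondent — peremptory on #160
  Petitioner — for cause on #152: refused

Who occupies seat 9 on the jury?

148

Removed: #132, #133, #134, #135, #136, #142, #144, #145, #149, #154, #157, #159, #160. (#137, #150, #151, #152 stay — for-cause denied.)
Seating in order: seats 1–9 → #137, #138, #139, #140, #141, #143, #146, #147, #148; alternates → #150.
So seat 9 is #148.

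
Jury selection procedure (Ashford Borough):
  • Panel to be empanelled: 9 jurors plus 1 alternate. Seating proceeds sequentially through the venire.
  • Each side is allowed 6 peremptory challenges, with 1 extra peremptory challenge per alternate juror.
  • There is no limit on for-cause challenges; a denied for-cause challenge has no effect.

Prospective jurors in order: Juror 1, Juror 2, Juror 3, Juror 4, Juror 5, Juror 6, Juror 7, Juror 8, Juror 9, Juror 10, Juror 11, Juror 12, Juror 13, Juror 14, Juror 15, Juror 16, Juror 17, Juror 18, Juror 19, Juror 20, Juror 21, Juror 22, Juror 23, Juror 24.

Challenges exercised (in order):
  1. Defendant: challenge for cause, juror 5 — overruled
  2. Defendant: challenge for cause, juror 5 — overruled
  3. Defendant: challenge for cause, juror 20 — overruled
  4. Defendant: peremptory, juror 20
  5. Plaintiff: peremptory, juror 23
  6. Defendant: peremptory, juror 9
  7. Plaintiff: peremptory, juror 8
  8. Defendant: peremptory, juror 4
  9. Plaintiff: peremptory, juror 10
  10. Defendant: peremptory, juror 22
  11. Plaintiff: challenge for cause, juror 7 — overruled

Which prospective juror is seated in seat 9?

13

Removed: #4, #8, #9, #10, #20, #22, #23. (#5, #7 stay — for-cause denied.)
Seating in order: seats 1–9 → #1, #2, #3, #5, #6, #7, #11, #12, #13; alternates → #14.
So seat 9 is #13.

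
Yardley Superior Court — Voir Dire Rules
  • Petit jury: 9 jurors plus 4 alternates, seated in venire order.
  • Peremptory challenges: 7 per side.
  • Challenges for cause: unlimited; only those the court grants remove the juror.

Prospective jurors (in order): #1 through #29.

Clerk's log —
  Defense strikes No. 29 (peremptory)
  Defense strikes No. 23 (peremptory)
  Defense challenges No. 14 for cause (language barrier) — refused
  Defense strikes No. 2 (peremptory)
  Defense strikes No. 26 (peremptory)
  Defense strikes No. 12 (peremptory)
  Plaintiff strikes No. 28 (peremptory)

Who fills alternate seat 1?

11

Removed: #2, #12, #23, #26, #28, #29. (#14 stays — for-cause denied.)
Seating in order: seats 1–9 → #1, #3, #4, #5, #6, #7, #8, #9, #10; alternates → #11, #13, #14, #15.
So alternate 1 is #11.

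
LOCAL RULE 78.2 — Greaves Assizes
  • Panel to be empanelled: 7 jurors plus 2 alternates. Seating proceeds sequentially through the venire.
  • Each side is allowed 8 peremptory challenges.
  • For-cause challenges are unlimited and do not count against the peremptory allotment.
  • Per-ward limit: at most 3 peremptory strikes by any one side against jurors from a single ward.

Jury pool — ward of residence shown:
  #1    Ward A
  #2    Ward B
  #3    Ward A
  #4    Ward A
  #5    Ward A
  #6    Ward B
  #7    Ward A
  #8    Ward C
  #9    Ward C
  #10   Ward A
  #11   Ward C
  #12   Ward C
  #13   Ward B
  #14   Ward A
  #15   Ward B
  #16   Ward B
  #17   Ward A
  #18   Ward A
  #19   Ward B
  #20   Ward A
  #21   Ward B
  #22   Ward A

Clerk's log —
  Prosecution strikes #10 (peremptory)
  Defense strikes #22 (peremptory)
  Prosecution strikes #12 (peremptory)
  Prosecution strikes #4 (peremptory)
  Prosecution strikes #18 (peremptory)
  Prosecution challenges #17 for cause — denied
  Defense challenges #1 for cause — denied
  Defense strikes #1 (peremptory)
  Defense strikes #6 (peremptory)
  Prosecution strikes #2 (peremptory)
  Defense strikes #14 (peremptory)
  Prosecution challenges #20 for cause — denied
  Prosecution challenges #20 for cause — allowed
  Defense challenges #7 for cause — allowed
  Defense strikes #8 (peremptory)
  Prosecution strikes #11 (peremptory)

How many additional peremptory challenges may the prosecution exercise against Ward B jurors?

Prosecution peremptories so far: #10, #12, #4, #18, #2, #11 — 6 of 8 used, 2 left overall.
Against Ward B: #2 — 1 used; per-ward cap 3 leaves 2.
Binding limit: min(2, 2) = 2.

2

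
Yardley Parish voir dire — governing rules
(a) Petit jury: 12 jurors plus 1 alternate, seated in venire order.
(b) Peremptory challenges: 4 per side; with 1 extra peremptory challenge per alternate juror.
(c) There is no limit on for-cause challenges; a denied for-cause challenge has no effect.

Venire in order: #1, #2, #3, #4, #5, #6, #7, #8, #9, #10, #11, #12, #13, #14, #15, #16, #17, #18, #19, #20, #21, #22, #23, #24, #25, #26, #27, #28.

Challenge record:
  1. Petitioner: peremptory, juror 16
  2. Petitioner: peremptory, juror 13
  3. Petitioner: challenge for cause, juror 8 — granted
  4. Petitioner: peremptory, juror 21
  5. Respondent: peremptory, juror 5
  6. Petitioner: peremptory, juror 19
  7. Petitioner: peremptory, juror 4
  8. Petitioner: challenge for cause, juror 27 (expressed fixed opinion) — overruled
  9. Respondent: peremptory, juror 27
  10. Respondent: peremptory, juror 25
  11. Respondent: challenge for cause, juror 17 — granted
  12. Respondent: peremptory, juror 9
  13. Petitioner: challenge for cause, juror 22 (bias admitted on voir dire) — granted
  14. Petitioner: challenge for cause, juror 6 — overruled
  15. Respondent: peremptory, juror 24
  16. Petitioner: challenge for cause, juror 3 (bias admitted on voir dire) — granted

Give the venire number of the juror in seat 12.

Removed: #3, #4, #5, #8, #9, #13, #16, #17, #19, #21, #22, #24, #25, #27. (#6 stays — for-cause denied.)
Filling seats in venire order through position 12: #1, #2, #6, #7, #10, #11, #12, #14, #15, #18, #20, #23.
So seat 12 is #23.

23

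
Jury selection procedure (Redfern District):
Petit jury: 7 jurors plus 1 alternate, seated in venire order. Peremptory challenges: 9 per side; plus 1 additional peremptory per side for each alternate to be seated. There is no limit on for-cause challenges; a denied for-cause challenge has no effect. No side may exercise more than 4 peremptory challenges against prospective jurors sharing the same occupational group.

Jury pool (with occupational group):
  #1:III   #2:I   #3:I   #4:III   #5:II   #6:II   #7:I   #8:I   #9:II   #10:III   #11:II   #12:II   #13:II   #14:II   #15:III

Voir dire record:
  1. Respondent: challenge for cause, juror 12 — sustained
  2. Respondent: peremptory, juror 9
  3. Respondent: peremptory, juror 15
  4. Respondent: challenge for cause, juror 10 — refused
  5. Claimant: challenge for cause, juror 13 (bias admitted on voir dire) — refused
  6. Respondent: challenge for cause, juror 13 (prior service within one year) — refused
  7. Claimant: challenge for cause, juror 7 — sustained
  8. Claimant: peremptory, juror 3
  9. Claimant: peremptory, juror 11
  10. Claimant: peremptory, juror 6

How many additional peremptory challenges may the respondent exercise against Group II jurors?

3

Respondent peremptories so far: #9, #15 — 2 of 10 used, 8 left overall.
Against Group II: #9 — 1 used; per-group cap 4 leaves 3.
Binding limit: min(8, 3) = 3.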